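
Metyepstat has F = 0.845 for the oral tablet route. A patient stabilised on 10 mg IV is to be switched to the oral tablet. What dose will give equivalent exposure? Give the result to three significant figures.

D_oral = 11.8 mg

For equal systemic exposure: F × D_ev = D_iv
D_ev = D_iv / F = 10 / 0.845 = 11.8343 mg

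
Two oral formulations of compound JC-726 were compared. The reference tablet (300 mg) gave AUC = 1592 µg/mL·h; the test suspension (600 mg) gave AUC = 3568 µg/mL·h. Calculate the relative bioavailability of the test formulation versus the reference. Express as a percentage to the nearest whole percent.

F_rel = (AUC_test/D_test) / (AUC_ref/D_ref)
      = (3568/600) / (1592/300)
      = 5.94667 / 5.30667 = 1.1206 = 112.06%

F_rel = 112%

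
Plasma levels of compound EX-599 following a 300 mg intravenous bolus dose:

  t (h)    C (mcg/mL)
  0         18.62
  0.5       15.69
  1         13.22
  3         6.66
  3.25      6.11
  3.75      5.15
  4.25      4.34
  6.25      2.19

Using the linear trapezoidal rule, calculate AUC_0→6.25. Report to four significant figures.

Trapezoidal AUC_0→6.25:
  [0→0.5]: (18.62+15.69)/2 × 0.5 = 8.5775
  [0.5→1]: (15.69+13.22)/2 × 0.5 = 7.2275
  [1→3]: (13.22+6.66)/2 × 2 = 19.88
  [3→3.25]: (6.66+6.11)/2 × 0.25 = 1.59625
  [3.25→3.75]: (6.11+5.15)/2 × 0.5 = 2.815
  [3.75→4.25]: (5.15+4.34)/2 × 0.5 = 2.3725
  [4.25→6.25]: (4.34+2.19)/2 × 2 = 6.53
  Sum = 48.99875 mcg/mL·h

AUC = 49.00 mcg/mL·h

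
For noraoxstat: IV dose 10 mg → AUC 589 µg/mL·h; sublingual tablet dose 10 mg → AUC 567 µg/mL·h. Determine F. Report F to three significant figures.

F = (AUC_ev / D_ev) / (AUC_iv / D_iv)
  = (567/10) / (589/10)
  = 56.7 / 58.9 = 0.9626

F = 0.963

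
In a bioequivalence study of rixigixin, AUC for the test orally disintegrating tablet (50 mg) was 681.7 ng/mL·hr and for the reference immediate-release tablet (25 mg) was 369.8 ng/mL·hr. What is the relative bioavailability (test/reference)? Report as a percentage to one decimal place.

F_rel = (AUC_test/D_test) / (AUC_ref/D_ref)
      = (681.7/50) / (369.8/25)
      = 13.634 / 14.792 = 0.9217 = 92.17%

F_rel = 92.2%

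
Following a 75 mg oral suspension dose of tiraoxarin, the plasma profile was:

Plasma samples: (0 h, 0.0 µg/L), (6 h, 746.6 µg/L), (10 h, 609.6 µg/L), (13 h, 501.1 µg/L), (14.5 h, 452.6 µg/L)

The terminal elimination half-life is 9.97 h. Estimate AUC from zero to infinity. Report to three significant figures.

AUC = 13800 µg/L·h

Trapezoidal AUC_0→14.5:
  [0→6]: (0.0+746.6)/2 × 6 = 2239.8
  [6→10]: (746.6+609.6)/2 × 4 = 2712.4
  [10→13]: (609.6+501.1)/2 × 3 = 1666.05
  [13→14.5]: (501.1+452.6)/2 × 1.5 = 715.275
  Sum = 7333.525 µg/L·h
k_e = ln2 / t½ = 0.693147 / 9.97 = 0.0695 h^-1
Extrapolated tail: C_last / k_e = 452.6 / 0.0695 = 6512.230
AUC_0→∞ = 7333.525 + 6512.230 = 13845.755 µg/L·h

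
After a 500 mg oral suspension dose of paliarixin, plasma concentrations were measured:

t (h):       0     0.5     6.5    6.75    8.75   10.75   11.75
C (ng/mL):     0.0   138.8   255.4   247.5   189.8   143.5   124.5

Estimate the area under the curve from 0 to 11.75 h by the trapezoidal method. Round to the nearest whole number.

AUC = 2185 ng/mL·h

Trapezoidal AUC_0→11.75:
  [0→0.5]: (0.0+138.8)/2 × 0.5 = 34.7
  [0.5→6.5]: (138.8+255.4)/2 × 6 = 1182.6
  [6.5→6.75]: (255.4+247.5)/2 × 0.25 = 62.8625
  [6.75→8.75]: (247.5+189.8)/2 × 2 = 437.3
  [8.75→10.75]: (189.8+143.5)/2 × 2 = 333.3
  [10.75→11.75]: (143.5+124.5)/2 × 1 = 134.0
  Sum = 2184.7625 ng/mL·h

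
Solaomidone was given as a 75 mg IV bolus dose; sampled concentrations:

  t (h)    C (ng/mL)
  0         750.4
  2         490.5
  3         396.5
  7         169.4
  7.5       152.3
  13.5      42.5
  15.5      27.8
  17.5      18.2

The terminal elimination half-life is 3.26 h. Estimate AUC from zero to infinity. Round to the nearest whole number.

Trapezoidal AUC_0→17.5:
  [0→2]: (750.4+490.5)/2 × 2 = 1240.9
  [2→3]: (490.5+396.5)/2 × 1 = 443.5
  [3→7]: (396.5+169.4)/2 × 4 = 1131.8
  [7→7.5]: (169.4+152.3)/2 × 0.5 = 80.425
  [7.5→13.5]: (152.3+42.5)/2 × 6 = 584.4
  [13.5→15.5]: (42.5+27.8)/2 × 2 = 70.3
  [15.5→17.5]: (27.8+18.2)/2 × 2 = 46.0
  Sum = 3597.325 ng/mL·h
k_e = ln2 / t½ = 0.693147 / 3.26 = 0.2126 h^-1
Extrapolated tail: C_last / k_e = 18.2 / 0.2126 = 85.607
AUC_0→∞ = 3597.325 + 85.607 = 3682.932 ng/mL·h

AUC = 3683 ng/mL·h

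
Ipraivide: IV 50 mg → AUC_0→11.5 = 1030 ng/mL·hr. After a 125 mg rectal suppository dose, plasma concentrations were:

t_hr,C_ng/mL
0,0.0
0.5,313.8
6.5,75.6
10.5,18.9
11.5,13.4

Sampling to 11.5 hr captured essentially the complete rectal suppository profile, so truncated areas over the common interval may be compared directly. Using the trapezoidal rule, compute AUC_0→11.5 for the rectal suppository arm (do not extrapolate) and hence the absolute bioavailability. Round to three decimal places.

Trapezoidal AUC_0→11.5 (rectal suppository):
  [0→0.5]: (0.0+313.8)/2 × 0.5 = 78.45
  [0.5→6.5]: (313.8+75.6)/2 × 6 = 1168.2
  [6.5→10.5]: (75.6+18.9)/2 × 4 = 189.0
  [10.5→11.5]: (18.9+13.4)/2 × 1 = 16.15
  Sum = 1451.8 ng/mL·hr
F = (AUC_ev/D_ev)/(AUC_iv/D_iv) = (1451.8/125)/(1030/50) = 11.6144/20.6 = 0.5638

F = 0.564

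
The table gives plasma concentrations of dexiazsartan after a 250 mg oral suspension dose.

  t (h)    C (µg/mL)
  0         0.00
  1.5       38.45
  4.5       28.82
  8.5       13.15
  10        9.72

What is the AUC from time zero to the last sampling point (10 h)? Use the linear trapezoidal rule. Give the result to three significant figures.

AUC = 231 µg/mL·h

Trapezoidal AUC_0→10:
  [0→1.5]: (0.00+38.45)/2 × 1.5 = 28.8375
  [1.5→4.5]: (38.45+28.82)/2 × 3 = 100.905
  [4.5→8.5]: (28.82+13.15)/2 × 4 = 83.94
  [8.5→10]: (13.15+9.72)/2 × 1.5 = 17.1525
  Sum = 230.835 µg/mL·h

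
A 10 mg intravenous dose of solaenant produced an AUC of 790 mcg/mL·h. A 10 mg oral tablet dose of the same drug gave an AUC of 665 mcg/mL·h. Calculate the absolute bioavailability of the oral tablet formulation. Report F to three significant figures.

F = (AUC_ev / D_ev) / (AUC_iv / D_iv)
  = (665/10) / (790/10)
  = 66.5 / 79 = 0.8418

F = 0.842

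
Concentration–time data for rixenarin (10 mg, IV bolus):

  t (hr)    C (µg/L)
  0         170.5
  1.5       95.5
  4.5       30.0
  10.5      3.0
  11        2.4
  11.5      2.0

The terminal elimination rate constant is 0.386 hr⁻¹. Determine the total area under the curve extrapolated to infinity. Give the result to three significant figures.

Trapezoidal AUC_0→11.5:
  [0→1.5]: (170.5+95.5)/2 × 1.5 = 199.5
  [1.5→4.5]: (95.5+30.0)/2 × 3 = 188.25
  [4.5→10.5]: (30.0+3.0)/2 × 6 = 99.0
  [10.5→11]: (3.0+2.4)/2 × 0.5 = 1.35
  [11→11.5]: (2.4+2.0)/2 × 0.5 = 1.1
  Sum = 489.2 µg/L·hr
Extrapolated tail: C_last / k_e = 2.0 / 0.386 = 5.181
AUC_0→∞ = 489.2 + 5.181 = 494.381 µg/L·hr

AUC = 494 µg/L·hr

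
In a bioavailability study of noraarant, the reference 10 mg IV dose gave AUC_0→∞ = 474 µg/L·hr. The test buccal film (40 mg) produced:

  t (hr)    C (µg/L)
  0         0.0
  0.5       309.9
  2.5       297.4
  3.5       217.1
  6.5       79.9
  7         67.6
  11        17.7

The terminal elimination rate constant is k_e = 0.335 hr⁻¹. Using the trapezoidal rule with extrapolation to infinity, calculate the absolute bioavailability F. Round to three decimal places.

F = 0.869

Trapezoidal AUC_0→11 (buccal film):
  [0→0.5]: (0.0+309.9)/2 × 0.5 = 77.475
  [0.5→2.5]: (309.9+297.4)/2 × 2 = 607.3
  [2.5→3.5]: (297.4+217.1)/2 × 1 = 257.25
  [3.5→6.5]: (217.1+79.9)/2 × 3 = 445.5
  [6.5→7]: (79.9+67.6)/2 × 0.5 = 36.875
  [7→11]: (67.6+17.7)/2 × 4 = 170.6
  Sum = 1595.0 µg/L·hr
Tail: C_last/k_e = 17.7/0.335 = 52.836
AUC_0→∞ (buccal film) = 1595.0 + 52.836 = 1647.836 µg/L·hr
F = (AUC_ev/D_ev)/(AUC_iv/D_iv) = (1647.836/40)/(474/10) = 41.1959/47.4 = 0.8691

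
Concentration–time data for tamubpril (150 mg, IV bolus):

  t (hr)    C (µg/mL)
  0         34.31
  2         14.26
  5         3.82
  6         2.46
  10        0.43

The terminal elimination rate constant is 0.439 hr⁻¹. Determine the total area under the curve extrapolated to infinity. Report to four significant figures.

AUC = 85.59 µg/mL·hr

Trapezoidal AUC_0→10:
  [0→2]: (34.31+14.26)/2 × 2 = 48.57
  [2→5]: (14.26+3.82)/2 × 3 = 27.12
  [5→6]: (3.82+2.46)/2 × 1 = 3.14
  [6→10]: (2.46+0.43)/2 × 4 = 5.78
  Sum = 84.61 µg/mL·hr
Extrapolated tail: C_last / k_e = 0.43 / 0.439 = 0.979
AUC_0→∞ = 84.61 + 0.979 = 85.589 µg/mL·hr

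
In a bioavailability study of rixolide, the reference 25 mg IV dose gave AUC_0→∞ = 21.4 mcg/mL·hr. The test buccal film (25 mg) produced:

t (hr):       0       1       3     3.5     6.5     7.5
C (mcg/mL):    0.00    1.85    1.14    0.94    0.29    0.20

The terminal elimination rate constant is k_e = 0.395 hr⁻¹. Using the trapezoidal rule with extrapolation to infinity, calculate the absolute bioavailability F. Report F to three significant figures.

Trapezoidal AUC_0→7.5 (buccal film):
  [0→1]: (0.00+1.85)/2 × 1 = 0.925
  [1→3]: (1.85+1.14)/2 × 2 = 2.99
  [3→3.5]: (1.14+0.94)/2 × 0.5 = 0.52
  [3.5→6.5]: (0.94+0.29)/2 × 3 = 1.845
  [6.5→7.5]: (0.29+0.20)/2 × 1 = 0.245
  Sum = 6.525 mcg/mL·hr
Tail: C_last/k_e = 0.20/0.395 = 0.506
AUC_0→∞ (buccal film) = 6.525 + 0.506 = 7.031 mcg/mL·hr
F = (AUC_ev/D_ev)/(AUC_iv/D_iv) = (7.031/25)/(21.4/25) = 0.28124/0.856 = 0.3286

F = 0.329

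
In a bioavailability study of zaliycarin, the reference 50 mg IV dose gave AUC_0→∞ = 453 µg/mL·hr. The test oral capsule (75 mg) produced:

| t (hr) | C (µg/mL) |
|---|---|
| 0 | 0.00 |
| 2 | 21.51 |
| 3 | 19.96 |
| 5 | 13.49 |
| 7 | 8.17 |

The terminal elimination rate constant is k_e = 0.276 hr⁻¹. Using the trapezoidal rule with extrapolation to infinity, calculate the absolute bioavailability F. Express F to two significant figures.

Trapezoidal AUC_0→7 (oral capsule):
  [0→2]: (0.00+21.51)/2 × 2 = 21.51
  [2→3]: (21.51+19.96)/2 × 1 = 20.735
  [3→5]: (19.96+13.49)/2 × 2 = 33.45
  [5→7]: (13.49+8.17)/2 × 2 = 21.66
  Sum = 97.355 µg/mL·hr
Tail: C_last/k_e = 8.17/0.276 = 29.601
AUC_0→∞ (oral capsule) = 97.355 + 29.601 = 126.956 µg/mL·hr
F = (AUC_ev/D_ev)/(AUC_iv/D_iv) = (126.956/75)/(453/50) = 1.69275/9.06 = 0.1868

F = 0.19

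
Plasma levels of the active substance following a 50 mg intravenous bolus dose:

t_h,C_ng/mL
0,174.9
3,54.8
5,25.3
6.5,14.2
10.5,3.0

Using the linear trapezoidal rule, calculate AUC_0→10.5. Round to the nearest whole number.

Trapezoidal AUC_0→10.5:
  [0→3]: (174.9+54.8)/2 × 3 = 344.55
  [3→5]: (54.8+25.3)/2 × 2 = 80.1
  [5→6.5]: (25.3+14.2)/2 × 1.5 = 29.625
  [6.5→10.5]: (14.2+3.0)/2 × 4 = 34.4
  Sum = 488.675 ng/mL·h

AUC = 489 ng/mL·h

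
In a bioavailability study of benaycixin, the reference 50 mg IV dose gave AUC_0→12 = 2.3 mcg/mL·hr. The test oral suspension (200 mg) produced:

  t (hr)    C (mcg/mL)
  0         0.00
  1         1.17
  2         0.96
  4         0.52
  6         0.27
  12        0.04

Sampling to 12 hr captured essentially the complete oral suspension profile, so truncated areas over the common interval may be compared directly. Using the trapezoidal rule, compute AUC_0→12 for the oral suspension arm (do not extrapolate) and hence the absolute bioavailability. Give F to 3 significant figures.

F = 0.527

Trapezoidal AUC_0→12 (oral suspension):
  [0→1]: (0.00+1.17)/2 × 1 = 0.585
  [1→2]: (1.17+0.96)/2 × 1 = 1.065
  [2→4]: (0.96+0.52)/2 × 2 = 1.48
  [4→6]: (0.52+0.27)/2 × 2 = 0.79
  [6→12]: (0.27+0.04)/2 × 6 = 0.93
  Sum = 4.85 mcg/mL·hr
F = (AUC_ev/D_ev)/(AUC_iv/D_iv) = (4.85/200)/(2.3/50) = 0.02425/0.046 = 0.5272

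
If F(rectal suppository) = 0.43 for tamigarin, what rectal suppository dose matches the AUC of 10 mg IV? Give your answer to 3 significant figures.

D_rectal = 23.3 mg

For equal systemic exposure: F × D_ev = D_iv
D_ev = D_iv / F = 10 / 0.43 = 23.2558 mg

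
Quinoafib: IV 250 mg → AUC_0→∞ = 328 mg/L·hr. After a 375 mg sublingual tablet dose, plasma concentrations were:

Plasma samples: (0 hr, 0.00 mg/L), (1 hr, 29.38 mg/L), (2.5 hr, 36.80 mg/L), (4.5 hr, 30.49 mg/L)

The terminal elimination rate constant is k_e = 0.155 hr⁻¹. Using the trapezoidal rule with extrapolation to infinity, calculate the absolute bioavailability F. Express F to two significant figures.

Trapezoidal AUC_0→4.5 (sublingual tablet):
  [0→1]: (0.00+29.38)/2 × 1 = 14.69
  [1→2.5]: (29.38+36.80)/2 × 1.5 = 49.635
  [2.5→4.5]: (36.80+30.49)/2 × 2 = 67.29
  Sum = 131.615 mg/L·hr
Tail: C_last/k_e = 30.49/0.155 = 196.710
AUC_0→∞ (sublingual tablet) = 131.615 + 196.710 = 328.325 mg/L·hr
F = (AUC_ev/D_ev)/(AUC_iv/D_iv) = (328.325/375)/(328/250) = 0.875533/1.312 = 0.6673

F = 0.67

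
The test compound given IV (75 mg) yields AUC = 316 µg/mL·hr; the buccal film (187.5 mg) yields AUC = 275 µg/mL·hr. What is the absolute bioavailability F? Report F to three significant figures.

F = 0.348

F = (AUC_ev / D_ev) / (AUC_iv / D_iv)
  = (275/187.5) / (316/75)
  = 1.46667 / 4.21333 = 0.3481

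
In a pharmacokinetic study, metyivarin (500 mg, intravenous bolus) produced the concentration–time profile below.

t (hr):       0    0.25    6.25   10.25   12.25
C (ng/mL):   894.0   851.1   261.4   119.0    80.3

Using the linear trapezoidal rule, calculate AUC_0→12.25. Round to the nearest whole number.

AUC = 4516 ng/mL·hr

Trapezoidal AUC_0→12.25:
  [0→0.25]: (894.0+851.1)/2 × 0.25 = 218.1375
  [0.25→6.25]: (851.1+261.4)/2 × 6 = 3337.5
  [6.25→10.25]: (261.4+119.0)/2 × 4 = 760.8
  [10.25→12.25]: (119.0+80.3)/2 × 2 = 199.3
  Sum = 4515.7375 ng/mL·hr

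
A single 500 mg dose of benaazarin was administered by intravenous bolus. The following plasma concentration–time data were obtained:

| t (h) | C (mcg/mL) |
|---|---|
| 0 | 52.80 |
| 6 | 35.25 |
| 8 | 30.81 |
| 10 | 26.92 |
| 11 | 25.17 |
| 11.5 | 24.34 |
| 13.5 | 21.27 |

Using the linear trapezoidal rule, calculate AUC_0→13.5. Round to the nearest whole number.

AUC = 472 mcg/mL·h

Trapezoidal AUC_0→13.5:
  [0→6]: (52.80+35.25)/2 × 6 = 264.15
  [6→8]: (35.25+30.81)/2 × 2 = 66.06
  [8→10]: (30.81+26.92)/2 × 2 = 57.73
  [10→11]: (26.92+25.17)/2 × 1 = 26.045
  [11→11.5]: (25.17+24.34)/2 × 0.5 = 12.3775
  [11.5→13.5]: (24.34+21.27)/2 × 2 = 45.61
  Sum = 471.9725 mcg/mL·h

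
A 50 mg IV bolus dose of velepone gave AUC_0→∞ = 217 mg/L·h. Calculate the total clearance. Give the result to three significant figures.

CL = 0.230 L/h

CL = Dose_iv / AUC_0→∞
   = 50 / 217 = 0.230415 L/h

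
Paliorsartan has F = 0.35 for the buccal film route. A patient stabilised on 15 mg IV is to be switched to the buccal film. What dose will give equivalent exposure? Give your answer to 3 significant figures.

For equal systemic exposure: F × D_ev = D_iv
D_ev = D_iv / F = 15 / 0.35 = 42.8571 mg

D_buccal = 42.9 mg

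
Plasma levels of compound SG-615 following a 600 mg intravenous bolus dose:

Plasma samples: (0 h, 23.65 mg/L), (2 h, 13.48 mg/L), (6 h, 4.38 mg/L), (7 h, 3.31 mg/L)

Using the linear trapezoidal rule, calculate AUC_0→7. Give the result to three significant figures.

AUC = 76.7 mg/L·h

Trapezoidal AUC_0→7:
  [0→2]: (23.65+13.48)/2 × 2 = 37.13
  [2→6]: (13.48+4.38)/2 × 4 = 35.72
  [6→7]: (4.38+3.31)/2 × 1 = 3.845
  Sum = 76.695 mg/L·h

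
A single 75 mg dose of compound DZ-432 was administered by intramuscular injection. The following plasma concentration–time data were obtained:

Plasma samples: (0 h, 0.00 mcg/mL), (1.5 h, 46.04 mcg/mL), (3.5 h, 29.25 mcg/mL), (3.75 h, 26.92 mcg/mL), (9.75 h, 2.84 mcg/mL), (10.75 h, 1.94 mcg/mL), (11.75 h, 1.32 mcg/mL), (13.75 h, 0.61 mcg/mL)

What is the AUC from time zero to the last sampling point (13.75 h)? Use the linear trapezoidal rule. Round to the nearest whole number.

Trapezoidal AUC_0→13.75:
  [0→1.5]: (0.00+46.04)/2 × 1.5 = 34.53
  [1.5→3.5]: (46.04+29.25)/2 × 2 = 75.29
  [3.5→3.75]: (29.25+26.92)/2 × 0.25 = 7.02125
  [3.75→9.75]: (26.92+2.84)/2 × 6 = 89.28
  [9.75→10.75]: (2.84+1.94)/2 × 1 = 2.39
  [10.75→11.75]: (1.94+1.32)/2 × 1 = 1.63
  [11.75→13.75]: (1.32+0.61)/2 × 2 = 1.93
  Sum = 212.07125 mcg/mL·h

AUC = 212 mcg/mL·h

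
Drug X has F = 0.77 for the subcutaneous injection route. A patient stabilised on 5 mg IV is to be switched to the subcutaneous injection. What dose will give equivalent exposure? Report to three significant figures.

For equal systemic exposure: F × D_ev = D_iv
D_ev = D_iv / F = 5 / 0.77 = 6.49351 mg

D_subcutaneous = 6.49 mg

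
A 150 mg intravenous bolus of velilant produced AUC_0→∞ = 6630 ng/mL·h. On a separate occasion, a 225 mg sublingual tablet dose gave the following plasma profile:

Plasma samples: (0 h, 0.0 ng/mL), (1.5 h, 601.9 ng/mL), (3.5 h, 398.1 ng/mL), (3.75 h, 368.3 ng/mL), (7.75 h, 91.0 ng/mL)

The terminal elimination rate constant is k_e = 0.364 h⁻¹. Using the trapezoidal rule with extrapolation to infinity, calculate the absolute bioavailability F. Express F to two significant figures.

F = 0.27

Trapezoidal AUC_0→7.75 (sublingual tablet):
  [0→1.5]: (0.0+601.9)/2 × 1.5 = 451.425
  [1.5→3.5]: (601.9+398.1)/2 × 2 = 1000.0
  [3.5→3.75]: (398.1+368.3)/2 × 0.25 = 95.8
  [3.75→7.75]: (368.3+91.0)/2 × 4 = 918.6
  Sum = 2465.825 ng/mL·h
Tail: C_last/k_e = 91.0/0.364 = 250.000
AUC_0→∞ (sublingual tablet) = 2465.825 + 250.000 = 2715.825 ng/mL·h
F = (AUC_ev/D_ev)/(AUC_iv/D_iv) = (2715.825/225)/(6630/150) = 12.0703/44.2 = 0.2731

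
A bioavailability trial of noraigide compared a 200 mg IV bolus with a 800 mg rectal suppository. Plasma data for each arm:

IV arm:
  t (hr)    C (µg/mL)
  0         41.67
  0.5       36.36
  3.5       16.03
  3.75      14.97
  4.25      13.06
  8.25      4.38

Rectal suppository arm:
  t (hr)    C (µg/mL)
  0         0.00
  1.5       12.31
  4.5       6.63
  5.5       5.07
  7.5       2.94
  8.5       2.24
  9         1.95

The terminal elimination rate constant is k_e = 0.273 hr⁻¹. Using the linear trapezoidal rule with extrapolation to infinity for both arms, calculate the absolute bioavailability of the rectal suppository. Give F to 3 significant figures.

Trapezoidal AUC_0→8.25 (IV):
  [0→0.5]: (41.67+36.36)/2 × 0.5 = 19.5075
  [0.5→3.5]: (36.36+16.03)/2 × 3 = 78.585
  [3.5→3.75]: (16.03+14.97)/2 × 0.25 = 3.875
  [3.75→4.25]: (14.97+13.06)/2 × 0.5 = 7.0075
  [4.25→8.25]: (13.06+4.38)/2 × 4 = 34.88
  Sum = 143.855 µg/mL·hr
IV tail: 4.38/0.273 = 16.044; AUC_iv,0→∞ = 143.855 + 16.044 = 159.899 µg/mL·hr
Trapezoidal AUC_0→9 (rectal suppository):
  [0→1.5]: (0.00+12.31)/2 × 1.5 = 9.2325
  [1.5→4.5]: (12.31+6.63)/2 × 3 = 28.41
  [4.5→5.5]: (6.63+5.07)/2 × 1 = 5.85
  [5.5→7.5]: (5.07+2.94)/2 × 2 = 8.01
  [7.5→8.5]: (2.94+2.24)/2 × 1 = 2.59
  [8.5→9]: (2.24+1.95)/2 × 0.5 = 1.0475
  Sum = 55.14 µg/mL·hr
rectal suppository tail: 1.95/0.273 = 7.143; AUC_ev,0→∞ = 55.14 + 7.143 = 62.283 µg/mL·hr
F = (AUC_ev/D_ev)/(AUC_iv/D_iv) = (62.283/800)/(159.899/200) = 0.07785375/0.799495 = 0.0974

F = 0.0974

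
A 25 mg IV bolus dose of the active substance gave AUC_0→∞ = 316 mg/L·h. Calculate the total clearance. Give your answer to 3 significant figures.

CL = 0.0791 L/h

CL = Dose_iv / AUC_0→∞
   = 25 / 316 = 0.0791139 L/h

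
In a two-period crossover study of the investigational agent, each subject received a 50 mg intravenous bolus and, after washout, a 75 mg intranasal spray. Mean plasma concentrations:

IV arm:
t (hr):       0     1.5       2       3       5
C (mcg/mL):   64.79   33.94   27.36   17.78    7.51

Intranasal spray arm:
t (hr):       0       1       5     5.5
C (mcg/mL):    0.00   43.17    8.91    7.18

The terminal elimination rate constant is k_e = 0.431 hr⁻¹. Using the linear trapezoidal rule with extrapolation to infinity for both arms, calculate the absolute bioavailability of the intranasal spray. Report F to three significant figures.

Trapezoidal AUC_0→5 (IV):
  [0→1.5]: (64.79+33.94)/2 × 1.5 = 74.0475
  [1.5→2]: (33.94+27.36)/2 × 0.5 = 15.325
  [2→3]: (27.36+17.78)/2 × 1 = 22.57
  [3→5]: (17.78+7.51)/2 × 2 = 25.29
  Sum = 137.2325 mcg/mL·hr
IV tail: 7.51/0.431 = 17.425; AUC_iv,0→∞ = 137.2325 + 17.425 = 154.6575 mcg/mL·hr
Trapezoidal AUC_0→5.5 (intranasal spray):
  [0→1]: (0.00+43.17)/2 × 1 = 21.585
  [1→5]: (43.17+8.91)/2 × 4 = 104.16
  [5→5.5]: (8.91+7.18)/2 × 0.5 = 4.0225
  Sum = 129.7675 mcg/mL·hr
intranasal spray tail: 7.18/0.431 = 16.659; AUC_ev,0→∞ = 129.7675 + 16.659 = 146.4265 mcg/mL·hr
F = (AUC_ev/D_ev)/(AUC_iv/D_iv) = (146.4265/75)/(154.6575/50) = 1.95235/3.09315 = 0.6312

F = 0.631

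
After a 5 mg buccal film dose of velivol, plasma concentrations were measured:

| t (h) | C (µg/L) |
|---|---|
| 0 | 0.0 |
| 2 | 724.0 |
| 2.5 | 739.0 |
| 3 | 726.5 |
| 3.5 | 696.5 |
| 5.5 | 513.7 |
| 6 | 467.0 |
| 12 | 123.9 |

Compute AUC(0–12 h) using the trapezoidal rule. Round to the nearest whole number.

Trapezoidal AUC_0→12:
  [0→2]: (0.0+724.0)/2 × 2 = 724.0
  [2→2.5]: (724.0+739.0)/2 × 0.5 = 365.75
  [2.5→3]: (739.0+726.5)/2 × 0.5 = 366.375
  [3→3.5]: (726.5+696.5)/2 × 0.5 = 355.75
  [3.5→5.5]: (696.5+513.7)/2 × 2 = 1210.2
  [5.5→6]: (513.7+467.0)/2 × 0.5 = 245.175
  [6→12]: (467.0+123.9)/2 × 6 = 1772.7
  Sum = 5039.95 µg/L·h

AUC = 5040 µg/L·h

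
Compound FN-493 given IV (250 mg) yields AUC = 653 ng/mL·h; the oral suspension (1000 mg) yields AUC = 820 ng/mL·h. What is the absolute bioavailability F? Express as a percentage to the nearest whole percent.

F = (AUC_ev / D_ev) / (AUC_iv / D_iv)
  = (820/1000) / (653/250)
  = 0.82 / 2.612 = 0.3139
  = 31.39%

F = 31%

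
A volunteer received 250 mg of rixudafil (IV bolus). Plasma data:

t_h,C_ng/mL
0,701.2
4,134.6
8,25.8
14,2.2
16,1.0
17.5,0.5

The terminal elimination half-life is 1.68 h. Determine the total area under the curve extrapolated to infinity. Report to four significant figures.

AUC = 2082 ng/mL·h

Trapezoidal AUC_0→17.5:
  [0→4]: (701.2+134.6)/2 × 4 = 1671.6
  [4→8]: (134.6+25.8)/2 × 4 = 320.8
  [8→14]: (25.8+2.2)/2 × 6 = 84.0
  [14→16]: (2.2+1.0)/2 × 2 = 3.2
  [16→17.5]: (1.0+0.5)/2 × 1.5 = 1.125
  Sum = 2080.725 ng/mL·h
k_e = ln2 / t½ = 0.693147 / 1.68 = 0.4126 h^-1
Extrapolated tail: C_last / k_e = 0.5 / 0.4126 = 1.212
AUC_0→∞ = 2080.725 + 1.212 = 2081.937 ng/mL·h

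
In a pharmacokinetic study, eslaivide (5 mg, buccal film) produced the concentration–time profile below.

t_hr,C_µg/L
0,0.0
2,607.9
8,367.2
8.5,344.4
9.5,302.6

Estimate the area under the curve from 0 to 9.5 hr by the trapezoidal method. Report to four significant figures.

Trapezoidal AUC_0→9.5:
  [0→2]: (0.0+607.9)/2 × 2 = 607.9
  [2→8]: (607.9+367.2)/2 × 6 = 2925.3
  [8→8.5]: (367.2+344.4)/2 × 0.5 = 177.9
  [8.5→9.5]: (344.4+302.6)/2 × 1 = 323.5
  Sum = 4034.6 µg/L·hr

AUC = 4035 µg/L·hr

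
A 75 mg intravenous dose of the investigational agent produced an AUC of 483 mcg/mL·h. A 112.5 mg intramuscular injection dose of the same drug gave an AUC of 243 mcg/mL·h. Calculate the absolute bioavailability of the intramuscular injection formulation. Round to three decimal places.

F = 0.335

F = (AUC_ev / D_ev) / (AUC_iv / D_iv)
  = (243/112.5) / (483/75)
  = 2.16 / 6.44 = 0.3354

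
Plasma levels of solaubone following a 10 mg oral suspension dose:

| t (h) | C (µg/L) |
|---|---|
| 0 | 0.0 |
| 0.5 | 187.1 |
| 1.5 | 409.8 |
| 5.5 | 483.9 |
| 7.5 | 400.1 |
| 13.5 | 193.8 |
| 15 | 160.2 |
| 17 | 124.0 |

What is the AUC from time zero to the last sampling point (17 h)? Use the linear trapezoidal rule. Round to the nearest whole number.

AUC = 5348 µg/L·h

Trapezoidal AUC_0→17:
  [0→0.5]: (0.0+187.1)/2 × 0.5 = 46.775
  [0.5→1.5]: (187.1+409.8)/2 × 1 = 298.45
  [1.5→5.5]: (409.8+483.9)/2 × 4 = 1787.4
  [5.5→7.5]: (483.9+400.1)/2 × 2 = 884.0
  [7.5→13.5]: (400.1+193.8)/2 × 6 = 1781.7
  [13.5→15]: (193.8+160.2)/2 × 1.5 = 265.5
  [15→17]: (160.2+124.0)/2 × 2 = 284.2
  Sum = 5348.025 µg/L·h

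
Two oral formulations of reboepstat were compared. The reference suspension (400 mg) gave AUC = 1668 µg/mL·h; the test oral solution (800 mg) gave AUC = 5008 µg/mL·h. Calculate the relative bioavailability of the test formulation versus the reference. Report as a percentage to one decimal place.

F_rel = (AUC_test/D_test) / (AUC_ref/D_ref)
      = (5008/800) / (1668/400)
      = 6.26 / 4.17 = 1.5012 = 150.12%

F_rel = 150.1%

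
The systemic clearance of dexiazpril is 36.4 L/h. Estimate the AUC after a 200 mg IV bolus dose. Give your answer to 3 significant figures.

AUC = 5.49 mg/L·h

AUC_0→∞ = Dose_iv / CL
        = 200 / 36.4 = 5.49451 mg/L·h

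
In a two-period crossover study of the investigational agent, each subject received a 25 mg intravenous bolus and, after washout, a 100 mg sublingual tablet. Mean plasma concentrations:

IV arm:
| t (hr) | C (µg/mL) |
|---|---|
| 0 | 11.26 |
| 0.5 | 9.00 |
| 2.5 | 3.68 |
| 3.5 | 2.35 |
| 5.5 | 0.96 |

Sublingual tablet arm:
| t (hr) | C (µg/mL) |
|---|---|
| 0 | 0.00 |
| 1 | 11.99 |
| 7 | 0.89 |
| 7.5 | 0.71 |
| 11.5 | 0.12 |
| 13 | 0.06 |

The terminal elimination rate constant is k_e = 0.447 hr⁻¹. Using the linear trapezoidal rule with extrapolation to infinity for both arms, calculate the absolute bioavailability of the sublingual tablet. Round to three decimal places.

F = 0.448

Trapezoidal AUC_0→5.5 (IV):
  [0→0.5]: (11.26+9.00)/2 × 0.5 = 5.065
  [0.5→2.5]: (9.00+3.68)/2 × 2 = 12.68
  [2.5→3.5]: (3.68+2.35)/2 × 1 = 3.015
  [3.5→5.5]: (2.35+0.96)/2 × 2 = 3.31
  Sum = 24.07 µg/mL·hr
IV tail: 0.96/0.447 = 2.148; AUC_iv,0→∞ = 24.07 + 2.148 = 26.218 µg/mL·hr
Trapezoidal AUC_0→13 (sublingual tablet):
  [0→1]: (0.00+11.99)/2 × 1 = 5.995
  [1→7]: (11.99+0.89)/2 × 6 = 38.64
  [7→7.5]: (0.89+0.71)/2 × 0.5 = 0.4
  [7.5→11.5]: (0.71+0.12)/2 × 4 = 1.66
  [11.5→13]: (0.12+0.06)/2 × 1.5 = 0.135
  Sum = 46.83 µg/mL·hr
sublingual tablet tail: 0.06/0.447 = 0.134; AUC_ev,0→∞ = 46.83 + 0.134 = 46.964 µg/mL·hr
F = (AUC_ev/D_ev)/(AUC_iv/D_iv) = (46.964/100)/(26.218/25) = 0.46964/1.04872 = 0.4478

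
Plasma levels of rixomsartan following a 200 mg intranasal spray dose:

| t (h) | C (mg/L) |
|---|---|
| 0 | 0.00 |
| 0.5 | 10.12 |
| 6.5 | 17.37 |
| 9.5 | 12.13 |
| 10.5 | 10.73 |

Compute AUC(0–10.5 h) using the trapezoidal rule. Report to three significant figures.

AUC = 141 mg/L·h

Trapezoidal AUC_0→10.5:
  [0→0.5]: (0.00+10.12)/2 × 0.5 = 2.53
  [0.5→6.5]: (10.12+17.37)/2 × 6 = 82.47
  [6.5→9.5]: (17.37+12.13)/2 × 3 = 44.25
  [9.5→10.5]: (12.13+10.73)/2 × 1 = 11.43
  Sum = 140.68 mg/L·h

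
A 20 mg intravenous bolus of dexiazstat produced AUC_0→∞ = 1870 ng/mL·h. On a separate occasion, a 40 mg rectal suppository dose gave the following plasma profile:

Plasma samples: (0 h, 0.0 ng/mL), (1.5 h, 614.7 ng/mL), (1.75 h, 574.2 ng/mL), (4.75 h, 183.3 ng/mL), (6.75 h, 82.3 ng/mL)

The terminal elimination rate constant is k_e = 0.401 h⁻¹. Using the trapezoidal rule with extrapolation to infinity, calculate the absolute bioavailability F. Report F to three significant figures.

F = 0.593

Trapezoidal AUC_0→6.75 (rectal suppository):
  [0→1.5]: (0.0+614.7)/2 × 1.5 = 461.025
  [1.5→1.75]: (614.7+574.2)/2 × 0.25 = 148.6125
  [1.75→4.75]: (574.2+183.3)/2 × 3 = 1136.25
  [4.75→6.75]: (183.3+82.3)/2 × 2 = 265.6
  Sum = 2011.4875 ng/mL·h
Tail: C_last/k_e = 82.3/0.401 = 205.237
AUC_0→∞ (rectal suppository) = 2011.4875 + 205.237 = 2216.7245 ng/mL·h
F = (AUC_ev/D_ev)/(AUC_iv/D_iv) = (2216.7245/40)/(1870/20) = 55.4181/93.5 = 0.5927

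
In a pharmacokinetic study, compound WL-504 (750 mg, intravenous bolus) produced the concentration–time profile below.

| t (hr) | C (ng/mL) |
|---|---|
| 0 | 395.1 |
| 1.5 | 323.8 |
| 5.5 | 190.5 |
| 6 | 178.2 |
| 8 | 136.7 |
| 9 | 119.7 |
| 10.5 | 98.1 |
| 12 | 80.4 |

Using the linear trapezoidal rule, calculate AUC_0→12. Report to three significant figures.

AUC = 2400 ng/mL·hr

Trapezoidal AUC_0→12:
  [0→1.5]: (395.1+323.8)/2 × 1.5 = 539.175
  [1.5→5.5]: (323.8+190.5)/2 × 4 = 1028.6
  [5.5→6]: (190.5+178.2)/2 × 0.5 = 92.175
  [6→8]: (178.2+136.7)/2 × 2 = 314.9
  [8→9]: (136.7+119.7)/2 × 1 = 128.2
  [9→10.5]: (119.7+98.1)/2 × 1.5 = 163.35
  [10.5→12]: (98.1+80.4)/2 × 1.5 = 133.875
  Sum = 2400.275 ng/mL·hr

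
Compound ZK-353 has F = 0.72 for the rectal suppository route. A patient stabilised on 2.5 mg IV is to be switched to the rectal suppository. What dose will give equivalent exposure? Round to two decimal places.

D_rectal = 3.47 mg

For equal systemic exposure: F × D_ev = D_iv
D_ev = D_iv / F = 2.5 / 0.72 = 3.47222 mg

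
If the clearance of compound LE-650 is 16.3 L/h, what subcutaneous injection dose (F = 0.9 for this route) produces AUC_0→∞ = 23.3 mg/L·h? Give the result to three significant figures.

Dose = 422 mg

Dose = CL × AUC_0→∞ / F
     = 16.3 × 23.3 / 0.9 = 421.989 mg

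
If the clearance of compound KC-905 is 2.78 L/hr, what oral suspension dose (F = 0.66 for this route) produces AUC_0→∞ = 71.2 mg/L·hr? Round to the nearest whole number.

Dose = 300 mg

Dose = CL × AUC_0→∞ / F
     = 2.78 × 71.2 / 0.66 = 299.903 mg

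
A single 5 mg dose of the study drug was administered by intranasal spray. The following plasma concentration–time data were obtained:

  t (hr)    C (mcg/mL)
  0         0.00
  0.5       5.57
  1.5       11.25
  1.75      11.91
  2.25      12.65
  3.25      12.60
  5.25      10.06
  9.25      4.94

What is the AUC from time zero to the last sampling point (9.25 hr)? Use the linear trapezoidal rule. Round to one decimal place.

AUC = 84.1 mcg/mL·hr

Trapezoidal AUC_0→9.25:
  [0→0.5]: (0.00+5.57)/2 × 0.5 = 1.3925
  [0.5→1.5]: (5.57+11.25)/2 × 1 = 8.41
  [1.5→1.75]: (11.25+11.91)/2 × 0.25 = 2.895
  [1.75→2.25]: (11.91+12.65)/2 × 0.5 = 6.14
  [2.25→3.25]: (12.65+12.60)/2 × 1 = 12.625
  [3.25→5.25]: (12.60+10.06)/2 × 2 = 22.66
  [5.25→9.25]: (10.06+4.94)/2 × 4 = 30.0
  Sum = 84.1225 mcg/mL·hr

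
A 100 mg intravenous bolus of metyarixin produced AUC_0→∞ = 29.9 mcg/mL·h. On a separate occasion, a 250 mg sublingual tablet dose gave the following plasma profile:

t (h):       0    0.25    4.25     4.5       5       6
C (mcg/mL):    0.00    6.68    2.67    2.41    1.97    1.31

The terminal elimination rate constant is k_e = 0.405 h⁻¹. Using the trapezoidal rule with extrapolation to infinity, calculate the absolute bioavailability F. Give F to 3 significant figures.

Trapezoidal AUC_0→6 (sublingual tablet):
  [0→0.25]: (0.00+6.68)/2 × 0.25 = 0.835
  [0.25→4.25]: (6.68+2.67)/2 × 4 = 18.7
  [4.25→4.5]: (2.67+2.41)/2 × 0.25 = 0.635
  [4.5→5]: (2.41+1.97)/2 × 0.5 = 1.095
  [5→6]: (1.97+1.31)/2 × 1 = 1.64
  Sum = 22.905 mcg/mL·h
Tail: C_last/k_e = 1.31/0.405 = 3.235
AUC_0→∞ (sublingual tablet) = 22.905 + 3.235 = 26.14 mcg/mL·h
F = (AUC_ev/D_ev)/(AUC_iv/D_iv) = (26.14/250)/(29.9/100) = 0.10456/0.299 = 0.3497

F = 0.350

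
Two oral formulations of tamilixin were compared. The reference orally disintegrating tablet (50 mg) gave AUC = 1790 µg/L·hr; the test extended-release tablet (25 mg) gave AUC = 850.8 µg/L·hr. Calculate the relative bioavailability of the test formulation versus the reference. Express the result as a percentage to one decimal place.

F_rel = (AUC_test/D_test) / (AUC_ref/D_ref)
      = (850.8/25) / (1790/50)
      = 34.032 / 35.8 = 0.9506 = 95.06%

F_rel = 95.1%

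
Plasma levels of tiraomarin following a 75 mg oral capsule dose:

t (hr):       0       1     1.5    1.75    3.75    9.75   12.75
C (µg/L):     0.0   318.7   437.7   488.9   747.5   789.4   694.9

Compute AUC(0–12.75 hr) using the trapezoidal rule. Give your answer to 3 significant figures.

AUC = 8540 µg/L·hr

Trapezoidal AUC_0→12.75:
  [0→1]: (0.0+318.7)/2 × 1 = 159.35
  [1→1.5]: (318.7+437.7)/2 × 0.5 = 189.1
  [1.5→1.75]: (437.7+488.9)/2 × 0.25 = 115.825
  [1.75→3.75]: (488.9+747.5)/2 × 2 = 1236.4
  [3.75→9.75]: (747.5+789.4)/2 × 6 = 4610.7
  [9.75→12.75]: (789.4+694.9)/2 × 3 = 2226.45
  Sum = 8537.825 µg/L·hr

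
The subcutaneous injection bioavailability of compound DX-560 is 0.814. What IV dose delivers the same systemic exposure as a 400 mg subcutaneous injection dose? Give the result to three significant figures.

Systemic exposure from an extravascular dose = F × D_ev, so the equivalent IV dose is F × D_ev.
D_iv = F × D_ev = 0.814 × 400 = 325.6 mg

D_iv = 326 mg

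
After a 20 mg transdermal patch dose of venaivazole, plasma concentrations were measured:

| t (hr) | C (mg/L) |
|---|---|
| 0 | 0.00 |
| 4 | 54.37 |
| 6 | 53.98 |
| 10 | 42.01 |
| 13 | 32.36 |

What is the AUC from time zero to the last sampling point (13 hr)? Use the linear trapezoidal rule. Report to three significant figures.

AUC = 521 mg/L·hr

Trapezoidal AUC_0→13:
  [0→4]: (0.00+54.37)/2 × 4 = 108.74
  [4→6]: (54.37+53.98)/2 × 2 = 108.35
  [6→10]: (53.98+42.01)/2 × 4 = 191.98
  [10→13]: (42.01+32.36)/2 × 3 = 111.555
  Sum = 520.625 mg/L·hr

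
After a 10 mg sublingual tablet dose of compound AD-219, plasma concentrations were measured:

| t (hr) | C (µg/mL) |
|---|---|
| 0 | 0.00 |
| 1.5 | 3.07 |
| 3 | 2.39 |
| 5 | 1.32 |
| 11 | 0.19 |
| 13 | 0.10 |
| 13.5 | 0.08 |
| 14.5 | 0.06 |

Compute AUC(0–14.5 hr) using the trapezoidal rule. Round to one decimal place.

AUC = 15.0 µg/mL·hr

Trapezoidal AUC_0→14.5:
  [0→1.5]: (0.00+3.07)/2 × 1.5 = 2.3025
  [1.5→3]: (3.07+2.39)/2 × 1.5 = 4.095
  [3→5]: (2.39+1.32)/2 × 2 = 3.71
  [5→11]: (1.32+0.19)/2 × 6 = 4.53
  [11→13]: (0.19+0.10)/2 × 2 = 0.29
  [13→13.5]: (0.10+0.08)/2 × 0.5 = 0.045
  [13.5→14.5]: (0.08+0.06)/2 × 1 = 0.07
  Sum = 15.0425 µg/mL·hr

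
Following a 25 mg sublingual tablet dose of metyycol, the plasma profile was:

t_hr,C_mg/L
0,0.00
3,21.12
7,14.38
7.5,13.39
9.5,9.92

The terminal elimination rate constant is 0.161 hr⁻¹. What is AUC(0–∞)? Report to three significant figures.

AUC = 195 mg/L·hr

Trapezoidal AUC_0→9.5:
  [0→3]: (0.00+21.12)/2 × 3 = 31.68
  [3→7]: (21.12+14.38)/2 × 4 = 71.0
  [7→7.5]: (14.38+13.39)/2 × 0.5 = 6.9425
  [7.5→9.5]: (13.39+9.92)/2 × 2 = 23.31
  Sum = 132.9325 mg/L·hr
Extrapolated tail: C_last / k_e = 9.92 / 0.161 = 61.615
AUC_0→∞ = 132.9325 + 61.615 = 194.5475 mg/L·hr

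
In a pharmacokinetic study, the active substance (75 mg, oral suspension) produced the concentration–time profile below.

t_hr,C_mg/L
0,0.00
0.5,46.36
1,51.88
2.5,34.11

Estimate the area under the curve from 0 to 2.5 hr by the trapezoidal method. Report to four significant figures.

AUC = 100.6 mg/L·hr

Trapezoidal AUC_0→2.5:
  [0→0.5]: (0.00+46.36)/2 × 0.5 = 11.59
  [0.5→1]: (46.36+51.88)/2 × 0.5 = 24.56
  [1→2.5]: (51.88+34.11)/2 × 1.5 = 64.4925
  Sum = 100.6425 mg/L·hr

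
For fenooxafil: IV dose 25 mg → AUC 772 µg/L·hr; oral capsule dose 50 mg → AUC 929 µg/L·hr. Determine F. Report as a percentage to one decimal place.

F = 60.2%

F = (AUC_ev / D_ev) / (AUC_iv / D_iv)
  = (929/50) / (772/25)
  = 18.58 / 30.88 = 0.6017
  = 60.17%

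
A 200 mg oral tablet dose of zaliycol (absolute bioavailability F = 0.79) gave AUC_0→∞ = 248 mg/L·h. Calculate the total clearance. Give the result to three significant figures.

CL = 0.637 L/h

CL = F × Dose / AUC_0→∞
   = 0.79 × 200 / 248 = 0.637097 L/h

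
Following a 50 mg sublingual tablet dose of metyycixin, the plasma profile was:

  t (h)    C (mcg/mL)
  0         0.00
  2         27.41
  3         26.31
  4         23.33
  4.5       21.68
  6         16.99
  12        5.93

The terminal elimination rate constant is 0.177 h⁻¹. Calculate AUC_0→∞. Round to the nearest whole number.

AUC = 222 mcg/mL·h

Trapezoidal AUC_0→12:
  [0→2]: (0.00+27.41)/2 × 2 = 27.41
  [2→3]: (27.41+26.31)/2 × 1 = 26.86
  [3→4]: (26.31+23.33)/2 × 1 = 24.82
  [4→4.5]: (23.33+21.68)/2 × 0.5 = 11.2525
  [4.5→6]: (21.68+16.99)/2 × 1.5 = 29.0025
  [6→12]: (16.99+5.93)/2 × 6 = 68.76
  Sum = 188.105 mcg/mL·h
Extrapolated tail: C_last / k_e = 5.93 / 0.177 = 33.503
AUC_0→∞ = 188.105 + 33.503 = 221.608 mcg/mL·h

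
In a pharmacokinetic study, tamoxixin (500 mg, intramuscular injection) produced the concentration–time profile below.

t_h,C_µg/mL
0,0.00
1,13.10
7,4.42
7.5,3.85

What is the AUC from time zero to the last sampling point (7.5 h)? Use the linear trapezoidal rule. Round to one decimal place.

Trapezoidal AUC_0→7.5:
  [0→1]: (0.00+13.10)/2 × 1 = 6.55
  [1→7]: (13.10+4.42)/2 × 6 = 52.56
  [7→7.5]: (4.42+3.85)/2 × 0.5 = 2.0675
  Sum = 61.1775 µg/mL·h

AUC = 61.2 µg/mL·h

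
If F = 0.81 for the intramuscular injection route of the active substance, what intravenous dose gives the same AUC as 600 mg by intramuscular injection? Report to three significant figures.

D_iv = 486 mg

Systemic exposure from an extravascular dose = F × D_ev, so the equivalent IV dose is F × D_ev.
D_iv = F × D_ev = 0.81 × 600 = 486 mg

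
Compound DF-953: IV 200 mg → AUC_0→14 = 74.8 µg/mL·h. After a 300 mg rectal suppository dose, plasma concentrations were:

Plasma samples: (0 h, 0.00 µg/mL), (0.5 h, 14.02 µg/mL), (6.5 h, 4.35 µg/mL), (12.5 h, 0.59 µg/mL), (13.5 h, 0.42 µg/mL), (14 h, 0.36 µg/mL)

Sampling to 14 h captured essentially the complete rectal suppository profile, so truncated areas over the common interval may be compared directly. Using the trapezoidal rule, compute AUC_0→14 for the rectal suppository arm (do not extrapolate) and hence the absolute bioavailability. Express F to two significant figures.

F = 0.66

Trapezoidal AUC_0→14 (rectal suppository):
  [0→0.5]: (0.00+14.02)/2 × 0.5 = 3.505
  [0.5→6.5]: (14.02+4.35)/2 × 6 = 55.11
  [6.5→12.5]: (4.35+0.59)/2 × 6 = 14.82
  [12.5→13.5]: (0.59+0.42)/2 × 1 = 0.505
  [13.5→14]: (0.42+0.36)/2 × 0.5 = 0.195
  Sum = 74.135 µg/mL·h
F = (AUC_ev/D_ev)/(AUC_iv/D_iv) = (74.135/300)/(74.8/200) = 0.247117/0.374 = 0.6607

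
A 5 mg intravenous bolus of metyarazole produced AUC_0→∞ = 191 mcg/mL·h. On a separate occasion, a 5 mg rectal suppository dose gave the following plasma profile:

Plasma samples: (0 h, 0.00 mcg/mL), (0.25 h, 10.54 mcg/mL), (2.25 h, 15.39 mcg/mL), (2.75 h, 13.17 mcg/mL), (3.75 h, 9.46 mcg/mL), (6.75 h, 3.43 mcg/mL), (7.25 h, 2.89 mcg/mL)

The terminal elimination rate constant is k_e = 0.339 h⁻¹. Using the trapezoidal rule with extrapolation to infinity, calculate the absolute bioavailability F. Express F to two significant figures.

Trapezoidal AUC_0→7.25 (rectal suppository):
  [0→0.25]: (0.00+10.54)/2 × 0.25 = 1.3175
  [0.25→2.25]: (10.54+15.39)/2 × 2 = 25.93
  [2.25→2.75]: (15.39+13.17)/2 × 0.5 = 7.14
  [2.75→3.75]: (13.17+9.46)/2 × 1 = 11.315
  [3.75→6.75]: (9.46+3.43)/2 × 3 = 19.335
  [6.75→7.25]: (3.43+2.89)/2 × 0.5 = 1.58
  Sum = 66.6175 mcg/mL·h
Tail: C_last/k_e = 2.89/0.339 = 8.525
AUC_0→∞ (rectal suppository) = 66.6175 + 8.525 = 75.1425 mcg/mL·h
F = (AUC_ev/D_ev)/(AUC_iv/D_iv) = (75.1425/5)/(191/5) = 15.0285/38.2 = 0.3934

F = 0.39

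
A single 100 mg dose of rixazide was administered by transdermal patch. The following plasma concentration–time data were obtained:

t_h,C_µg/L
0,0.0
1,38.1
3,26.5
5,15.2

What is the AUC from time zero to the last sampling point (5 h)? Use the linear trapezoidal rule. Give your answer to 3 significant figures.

AUC = 125 µg/L·h

Trapezoidal AUC_0→5:
  [0→1]: (0.0+38.1)/2 × 1 = 19.05
  [1→3]: (38.1+26.5)/2 × 2 = 64.6
  [3→5]: (26.5+15.2)/2 × 2 = 41.7
  Sum = 125.35 µg/L·h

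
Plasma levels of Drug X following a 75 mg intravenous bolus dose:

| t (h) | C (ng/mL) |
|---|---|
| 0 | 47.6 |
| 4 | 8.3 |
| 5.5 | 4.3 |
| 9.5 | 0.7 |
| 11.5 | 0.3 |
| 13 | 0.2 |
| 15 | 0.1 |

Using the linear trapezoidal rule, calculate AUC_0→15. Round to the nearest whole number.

AUC = 133 ng/mL·h

Trapezoidal AUC_0→15:
  [0→4]: (47.6+8.3)/2 × 4 = 111.8
  [4→5.5]: (8.3+4.3)/2 × 1.5 = 9.45
  [5.5→9.5]: (4.3+0.7)/2 × 4 = 10.0
  [9.5→11.5]: (0.7+0.3)/2 × 2 = 1.0
  [11.5→13]: (0.3+0.2)/2 × 1.5 = 0.375
  [13→15]: (0.2+0.1)/2 × 2 = 0.3
  Sum = 132.925 ng/mL·h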